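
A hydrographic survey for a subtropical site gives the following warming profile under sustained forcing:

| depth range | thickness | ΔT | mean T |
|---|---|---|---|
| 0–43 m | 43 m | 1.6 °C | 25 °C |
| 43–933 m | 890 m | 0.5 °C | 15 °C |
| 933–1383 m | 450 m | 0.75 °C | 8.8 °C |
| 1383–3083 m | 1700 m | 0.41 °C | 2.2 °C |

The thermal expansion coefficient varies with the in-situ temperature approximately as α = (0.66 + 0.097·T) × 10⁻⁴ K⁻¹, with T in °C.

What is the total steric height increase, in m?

about 0.23 m

Layer 1: α = (0.66 + 0.097×25)×10⁻⁴ = 3.085×10⁻⁴ K⁻¹
Layer 2: α = (0.66 + 0.097×15)×10⁻⁴ = 2.115×10⁻⁴ K⁻¹
Layer 3: α = (0.66 + 0.097×8.8)×10⁻⁴ = 1.5136×10⁻⁴ K⁻¹
Layer 4: α = (0.66 + 0.097×2.2)×10⁻⁴ = 0.8734×10⁻⁴ K⁻¹
0–43 m: 3.085×10⁻⁴ × 1.6 × 43 = 0.0212248 m
43–933 m: 0.5 × 890 × 2.115×10⁻⁴ = 0.0941175 m
1.5136×10⁻⁴ × 0.75 × 450 = 0.051084 m
1383–3083 m: 1700 × 0.8734×10⁻⁴ × 0.41 = 0.06087598 m
Δh = 0.0212248 + 0.0941175 + 0.051084 + 0.06087598 = 0.22730228 m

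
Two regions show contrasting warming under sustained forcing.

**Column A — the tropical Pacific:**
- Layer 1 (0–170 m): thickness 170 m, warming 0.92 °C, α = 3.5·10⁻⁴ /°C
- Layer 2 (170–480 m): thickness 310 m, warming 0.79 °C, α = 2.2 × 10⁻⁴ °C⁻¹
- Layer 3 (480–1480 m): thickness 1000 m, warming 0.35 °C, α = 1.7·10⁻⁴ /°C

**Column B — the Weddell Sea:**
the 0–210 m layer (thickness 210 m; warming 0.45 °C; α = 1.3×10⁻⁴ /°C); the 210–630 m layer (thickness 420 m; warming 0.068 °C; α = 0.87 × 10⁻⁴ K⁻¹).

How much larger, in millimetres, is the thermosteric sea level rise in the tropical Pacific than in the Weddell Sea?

Δh_A − Δh_B ≈ 150 mm

A 0–170 m: 170 × 0.92 × 3.5×10⁻⁴ = 0.05474 m
A 2.2×10⁻⁴ × 310 × 0.79 = 0.053878 m
A 0.35 × 1000 × 1.7×10⁻⁴ = 0.05950 m
A total: 0.168118 m
B 210 × 0.45 × 1.3×10⁻⁴ = 0.012285 m
B Layer 2: 420 × 0.87×10⁻⁴ × 0.068 = 0.00248472 m
B total: 0.01476972 m
Difference: 0.168118 − 0.01476972 = 0.15334828 m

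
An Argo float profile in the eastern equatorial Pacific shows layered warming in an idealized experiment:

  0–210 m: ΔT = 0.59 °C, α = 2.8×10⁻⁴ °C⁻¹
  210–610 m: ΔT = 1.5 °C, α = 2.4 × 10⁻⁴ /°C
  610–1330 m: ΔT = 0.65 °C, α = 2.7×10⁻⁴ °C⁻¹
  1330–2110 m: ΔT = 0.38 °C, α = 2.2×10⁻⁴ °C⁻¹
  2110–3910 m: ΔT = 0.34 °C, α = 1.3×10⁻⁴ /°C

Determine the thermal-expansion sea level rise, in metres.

2.8×10⁻⁴ × 210 × 0.59 = 0.034692 m
210–610 m: 400 × 2.4×10⁻⁴ × 1.5 = 0.14400 m
Layer 3: 720 × 2.7×10⁻⁴ × 0.65 = 0.12636 m
1330–2110 m: 780 × 0.38 × 2.2×10⁻⁴ = 0.065208 m
Layer 5: 1.3×10⁻⁴ × 0.34 × 1800 = 0.07956 m
Δh = 0.034692 + 0.14400 + 0.12636 + 0.065208 + 0.07956 = 0.44982 m

Δh ≈ 0.45 m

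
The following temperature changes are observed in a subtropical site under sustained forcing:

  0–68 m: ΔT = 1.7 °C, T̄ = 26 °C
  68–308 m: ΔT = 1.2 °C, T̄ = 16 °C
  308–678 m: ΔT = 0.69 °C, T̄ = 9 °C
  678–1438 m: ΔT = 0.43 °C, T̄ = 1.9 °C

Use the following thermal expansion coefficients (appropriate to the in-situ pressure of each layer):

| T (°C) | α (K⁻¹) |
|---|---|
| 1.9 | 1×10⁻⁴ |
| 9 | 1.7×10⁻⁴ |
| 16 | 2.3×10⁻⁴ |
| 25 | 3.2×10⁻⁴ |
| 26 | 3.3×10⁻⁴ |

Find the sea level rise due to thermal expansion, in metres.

0.180 m

Layer 1 at 26 °C → α = 3.3×10⁻⁴ K⁻¹
Layer 2 at 16 °C → α = 2.3×10⁻⁴ K⁻¹
Layer 3 at 9 °C → α = 1.7×10⁻⁴ K⁻¹
Layer 4 at 1.9 °C → α = 1×10⁻⁴ K⁻¹
1.7 × 68 × 3.3×10⁻⁴ = 0.038148 m
240 × 1.2 × 2.3×10⁻⁴ = 0.06624 m
308–678 m: 0.69 × 370 × 1.7×10⁻⁴ = 0.043401 m
Layer 4: 0.43 × 760 × 1×10⁻⁴ = 0.03268 m
Δh = 0.038148 + 0.06624 + 0.043401 + 0.03268 = 0.180469 m ≈ 0.180 m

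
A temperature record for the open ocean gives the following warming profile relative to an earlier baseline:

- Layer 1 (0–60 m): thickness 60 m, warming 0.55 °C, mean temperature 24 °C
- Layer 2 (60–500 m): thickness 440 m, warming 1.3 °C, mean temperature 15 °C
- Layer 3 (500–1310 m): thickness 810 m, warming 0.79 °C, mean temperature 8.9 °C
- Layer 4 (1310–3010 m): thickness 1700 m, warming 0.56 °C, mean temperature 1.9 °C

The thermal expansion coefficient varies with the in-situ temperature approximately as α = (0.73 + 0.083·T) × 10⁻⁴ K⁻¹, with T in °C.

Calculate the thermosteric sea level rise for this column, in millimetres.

Layer 1: α = (0.73 + 0.083×24)×10⁻⁴ = 2.722×10⁻⁴ K⁻¹
Layer 2: α = (0.73 + 0.083×15)×10⁻⁴ = 1.975×10⁻⁴ K⁻¹
Layer 3: α = (0.73 + 0.083×8.9)×10⁻⁴ = 1.4687×10⁻⁴ K⁻¹
Layer 4: α = (0.73 + 0.083×1.9)×10⁻⁴ = 0.8877×10⁻⁴ K⁻¹
0–60 m: 0.55 × 2.722×10⁻⁴ × 60 = 0.0089826 m
60–500 m: 1.3 × 1.975×10⁻⁴ × 440 = 0.11297 m
810 × 0.79 × 1.4687×10⁻⁴ = 0.093982113 m
Layer 4: 0.8877×10⁻⁴ × 0.56 × 1700 = 0.08450904 m
Δh = 0.0089826 + 0.11297 + 0.093982113 + 0.08450904 = 0.300443753 m ≈ 300 mm

about 300 mm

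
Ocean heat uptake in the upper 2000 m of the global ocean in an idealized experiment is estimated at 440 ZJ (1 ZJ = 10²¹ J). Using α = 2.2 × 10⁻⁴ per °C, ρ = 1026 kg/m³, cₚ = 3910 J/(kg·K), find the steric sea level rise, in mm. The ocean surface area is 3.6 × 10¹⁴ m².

about 67.0 mm

Per unit area: Q = 440×10²¹ / (3.6×10¹⁴) ≈ 1.222×10⁹ J/m²
Δh = αQ/(ρcₚ) = 2.2×10⁻⁴ × 1.222×10⁹ / (1026 × 3910) ≈ 0.067015 m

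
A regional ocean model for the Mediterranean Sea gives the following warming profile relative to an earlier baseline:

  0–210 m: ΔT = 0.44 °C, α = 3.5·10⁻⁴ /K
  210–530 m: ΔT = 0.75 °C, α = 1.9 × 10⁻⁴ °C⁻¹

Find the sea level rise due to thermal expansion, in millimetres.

78 mm of thermosteric rise

Layer 1: 3.5×10⁻⁴ × 210 × 0.44 = 0.03234 m
1.9×10⁻⁴ × 0.75 × 320 = 0.04560 m
Δh = 0.03234 + 0.04560 = 0.07794 m ≈ 78 mm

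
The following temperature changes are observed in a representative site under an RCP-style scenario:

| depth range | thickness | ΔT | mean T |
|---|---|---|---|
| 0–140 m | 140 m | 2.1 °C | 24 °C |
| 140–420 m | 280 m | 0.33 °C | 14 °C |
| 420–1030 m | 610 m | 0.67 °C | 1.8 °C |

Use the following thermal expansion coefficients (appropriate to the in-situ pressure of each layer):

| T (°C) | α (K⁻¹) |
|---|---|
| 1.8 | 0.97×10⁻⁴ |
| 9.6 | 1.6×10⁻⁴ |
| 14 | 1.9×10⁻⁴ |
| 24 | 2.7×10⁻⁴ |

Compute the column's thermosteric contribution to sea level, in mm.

Layer 1 at 24 °C → α = 2.7×10⁻⁴ K⁻¹
Layer 2 at 14 °C → α = 1.9×10⁻⁴ K⁻¹
Layer 3 at 1.8 °C → α = 0.97×10⁻⁴ K⁻¹
Layer 1: 2.7×10⁻⁴ × 140 × 2.1 = 0.07938 m
1.9×10⁻⁴ × 280 × 0.33 = 0.017556 m
0.67 × 0.97×10⁻⁴ × 610 = 0.0396439 m
Δh = 0.07938 + 0.017556 + 0.0396439 = 0.1365799 m

Δh ≈ 137 mm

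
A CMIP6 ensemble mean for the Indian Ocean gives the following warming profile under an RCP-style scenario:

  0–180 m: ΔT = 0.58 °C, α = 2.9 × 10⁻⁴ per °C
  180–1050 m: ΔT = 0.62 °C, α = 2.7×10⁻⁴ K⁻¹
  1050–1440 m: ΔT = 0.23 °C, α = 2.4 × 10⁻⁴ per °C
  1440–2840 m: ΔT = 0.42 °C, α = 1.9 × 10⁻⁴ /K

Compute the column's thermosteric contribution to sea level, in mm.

Layer 1: 180 × 0.58 × 2.9×10⁻⁴ = 0.030276 m
0.62 × 2.7×10⁻⁴ × 870 = 0.145638 m
Layer 3: 0.23 × 390 × 2.4×10⁻⁴ = 0.021528 m
Layer 4: 1.9×10⁻⁴ × 1400 × 0.42 = 0.11172 m
Δh = 0.030276 + 0.145638 + 0.021528 + 0.11172 = 0.309162 m ≈ 309 mm

about 309 mm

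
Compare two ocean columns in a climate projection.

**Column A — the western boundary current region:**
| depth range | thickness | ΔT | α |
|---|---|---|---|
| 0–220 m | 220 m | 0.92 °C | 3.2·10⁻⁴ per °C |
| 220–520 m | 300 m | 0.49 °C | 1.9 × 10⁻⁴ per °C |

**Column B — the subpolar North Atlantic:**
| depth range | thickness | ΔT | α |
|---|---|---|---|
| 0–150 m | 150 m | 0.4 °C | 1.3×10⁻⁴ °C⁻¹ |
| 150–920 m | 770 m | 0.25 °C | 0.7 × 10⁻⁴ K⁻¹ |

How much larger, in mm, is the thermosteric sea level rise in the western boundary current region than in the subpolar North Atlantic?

A 0.92 × 3.2×10⁻⁴ × 220 = 0.064768 m
A 220–520 m: 300 × 1.9×10⁻⁴ × 0.49 = 0.02793 m
A total: 0.092698 m
B Layer 1: 150 × 0.4 × 1.3×10⁻⁴ = 0.00780 m
B Layer 2: 0.7×10⁻⁴ × 770 × 0.25 = 0.013475 m
B total: 0.021275 m
Difference: 0.092698 − 0.021275 = 0.071423 m

71 mm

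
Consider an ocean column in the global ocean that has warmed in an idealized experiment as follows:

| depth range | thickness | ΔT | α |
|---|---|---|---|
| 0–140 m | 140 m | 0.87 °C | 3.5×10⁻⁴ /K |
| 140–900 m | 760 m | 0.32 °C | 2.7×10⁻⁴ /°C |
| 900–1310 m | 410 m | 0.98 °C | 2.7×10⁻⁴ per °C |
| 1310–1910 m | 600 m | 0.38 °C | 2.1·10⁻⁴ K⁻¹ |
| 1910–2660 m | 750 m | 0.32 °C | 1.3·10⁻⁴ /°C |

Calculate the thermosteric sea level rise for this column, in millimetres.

300 mm

Layer 1: 140 × 3.5×10⁻⁴ × 0.87 = 0.04263 m
140–900 m: 760 × 0.32 × 2.7×10⁻⁴ = 0.065664 m
Layer 3: 410 × 0.98 × 2.7×10⁻⁴ = 0.108486 m
600 × 2.1×10⁻⁴ × 0.38 = 0.04788 m
Layer 5: 1.3×10⁻⁴ × 750 × 0.32 = 0.03120 m
Δh = 0.04263 + 0.065664 + 0.108486 + 0.04788 + 0.03120 = 0.29586 m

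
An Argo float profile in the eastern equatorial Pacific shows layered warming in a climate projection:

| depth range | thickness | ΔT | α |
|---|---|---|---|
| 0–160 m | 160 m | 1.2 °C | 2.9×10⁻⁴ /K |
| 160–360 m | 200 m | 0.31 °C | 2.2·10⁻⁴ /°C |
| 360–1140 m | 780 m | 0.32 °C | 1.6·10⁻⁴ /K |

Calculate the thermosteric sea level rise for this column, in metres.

Δh = 0.109 m

2.9×10⁻⁴ × 160 × 1.2 = 0.05568 m
Layer 2: 2.2×10⁻⁴ × 200 × 0.31 = 0.01364 m
Layer 3: 1.6×10⁻⁴ × 0.32 × 780 = 0.039936 m
Δh = 0.05568 + 0.01364 + 0.039936 = 0.109256 m ≈ 0.109 m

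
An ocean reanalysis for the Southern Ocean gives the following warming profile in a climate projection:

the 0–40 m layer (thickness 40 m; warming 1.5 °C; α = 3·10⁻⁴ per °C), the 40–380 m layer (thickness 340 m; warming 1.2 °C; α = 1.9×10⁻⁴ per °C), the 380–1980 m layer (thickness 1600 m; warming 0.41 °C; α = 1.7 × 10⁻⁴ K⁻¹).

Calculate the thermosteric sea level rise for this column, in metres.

0.207 m of thermosteric rise

40 × 1.5 × 3×10⁻⁴ = 0.01800 m
1.2 × 340 × 1.9×10⁻⁴ = 0.07752 m
Layer 3: 1600 × 1.7×10⁻⁴ × 0.41 = 0.11152 m
Δh = 0.01800 + 0.07752 + 0.11152 = 0.20704 m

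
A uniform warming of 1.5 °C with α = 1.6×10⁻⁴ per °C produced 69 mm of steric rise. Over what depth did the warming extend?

H = Δh/(αΔT) = 0.069 / (1.6×10⁻⁴ × 1.5) = 287.5 m

H ≈ 288 m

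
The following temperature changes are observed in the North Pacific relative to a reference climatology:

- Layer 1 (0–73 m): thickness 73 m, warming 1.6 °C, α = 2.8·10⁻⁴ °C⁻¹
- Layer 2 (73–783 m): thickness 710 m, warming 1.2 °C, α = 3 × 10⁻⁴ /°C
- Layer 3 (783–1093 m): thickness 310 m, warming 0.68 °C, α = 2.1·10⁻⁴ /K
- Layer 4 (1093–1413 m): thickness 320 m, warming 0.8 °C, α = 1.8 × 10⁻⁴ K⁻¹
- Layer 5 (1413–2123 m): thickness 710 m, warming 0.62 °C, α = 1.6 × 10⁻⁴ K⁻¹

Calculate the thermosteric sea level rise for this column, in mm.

449 mm

Layer 1: 1.6 × 73 × 2.8×10⁻⁴ = 0.032704 m
3×10⁻⁴ × 710 × 1.2 = 0.25560 m
2.1×10⁻⁴ × 0.68 × 310 = 0.044268 m
1.8×10⁻⁴ × 320 × 0.8 = 0.04608 m
Layer 5: 1.6×10⁻⁴ × 710 × 0.62 = 0.070432 m
Δh = 0.032704 + 0.25560 + 0.044268 + 0.04608 + 0.070432 = 0.449084 m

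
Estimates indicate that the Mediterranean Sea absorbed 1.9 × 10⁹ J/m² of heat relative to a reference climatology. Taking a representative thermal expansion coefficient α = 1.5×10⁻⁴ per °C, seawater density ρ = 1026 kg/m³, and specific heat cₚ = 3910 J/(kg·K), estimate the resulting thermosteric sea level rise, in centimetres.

Δh = αQ/(ρcₚ) = 1.5×10⁻⁴ × 1.9×10⁹ / (1026 × 3910) ≈ 0.071043 m

about 7.1 cm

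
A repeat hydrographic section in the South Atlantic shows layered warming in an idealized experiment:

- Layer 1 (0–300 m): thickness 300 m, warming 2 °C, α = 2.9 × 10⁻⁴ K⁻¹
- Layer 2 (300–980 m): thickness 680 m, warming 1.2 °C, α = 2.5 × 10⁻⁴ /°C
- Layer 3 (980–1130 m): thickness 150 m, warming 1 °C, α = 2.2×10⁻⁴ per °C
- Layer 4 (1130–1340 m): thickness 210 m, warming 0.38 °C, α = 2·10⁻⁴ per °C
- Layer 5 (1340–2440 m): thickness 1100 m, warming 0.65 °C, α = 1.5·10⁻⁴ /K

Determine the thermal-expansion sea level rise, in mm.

Layer 1: 300 × 2 × 2.9×10⁻⁴ = 0.17400 m
300–980 m: 2.5×10⁻⁴ × 680 × 1.2 = 0.20400 m
980–1130 m: 1 × 2.2×10⁻⁴ × 150 = 0.03300 m
1130–1340 m: 2×10⁻⁴ × 210 × 0.38 = 0.01596 m
0.65 × 1100 × 1.5×10⁻⁴ = 0.10725 m
Δh = 0.17400 + 0.20400 + 0.03300 + 0.01596 + 0.10725 = 0.53421 m ≈ 534 mm

534 mm of thermosteric rise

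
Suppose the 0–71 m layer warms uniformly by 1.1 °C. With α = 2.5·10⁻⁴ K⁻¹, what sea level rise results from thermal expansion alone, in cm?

Δh ≈ 2.0 cm

Δh = αΔT·H = 2.5×10⁻⁴ × 1.1 × 71 = 0.019525 m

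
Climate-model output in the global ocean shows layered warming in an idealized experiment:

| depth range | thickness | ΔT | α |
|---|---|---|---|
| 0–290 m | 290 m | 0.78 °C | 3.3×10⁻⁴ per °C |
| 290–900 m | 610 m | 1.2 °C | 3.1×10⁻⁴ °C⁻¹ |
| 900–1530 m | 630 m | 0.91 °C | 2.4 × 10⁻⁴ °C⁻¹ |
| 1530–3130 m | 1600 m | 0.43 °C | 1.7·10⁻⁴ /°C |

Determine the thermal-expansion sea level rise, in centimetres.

0–290 m: 0.78 × 290 × 3.3×10⁻⁴ = 0.074646 m
Layer 2: 1.2 × 610 × 3.1×10⁻⁴ = 0.22692 m
630 × 0.91 × 2.4×10⁻⁴ = 0.137592 m
1530–3130 m: 1.7×10⁻⁴ × 0.43 × 1600 = 0.11696 m
Δh = 0.074646 + 0.22692 + 0.137592 + 0.11696 = 0.556118 m

about 55.6 cm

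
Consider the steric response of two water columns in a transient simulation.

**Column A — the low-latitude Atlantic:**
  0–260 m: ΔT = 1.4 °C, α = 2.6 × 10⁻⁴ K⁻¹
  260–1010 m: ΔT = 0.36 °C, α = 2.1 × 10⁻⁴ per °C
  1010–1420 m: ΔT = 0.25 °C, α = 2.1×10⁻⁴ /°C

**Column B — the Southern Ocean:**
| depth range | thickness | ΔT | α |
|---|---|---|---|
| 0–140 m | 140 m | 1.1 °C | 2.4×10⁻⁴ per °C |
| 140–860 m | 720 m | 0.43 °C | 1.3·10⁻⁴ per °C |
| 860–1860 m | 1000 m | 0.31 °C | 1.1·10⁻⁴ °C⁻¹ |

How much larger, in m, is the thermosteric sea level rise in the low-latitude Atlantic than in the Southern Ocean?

A Layer 1: 2.6×10⁻⁴ × 1.4 × 260 = 0.09464 m
A 260–1010 m: 0.36 × 750 × 2.1×10⁻⁴ = 0.05670 m
A 1010–1420 m: 2.1×10⁻⁴ × 410 × 0.25 = 0.021525 m
A total: 0.172865 m
B 0–140 m: 1.1 × 140 × 2.4×10⁻⁴ = 0.03696 m
B Layer 2: 0.43 × 720 × 1.3×10⁻⁴ = 0.040248 m
B 0.31 × 1000 × 1.1×10⁻⁴ = 0.03410 m
B total: 0.111308 m
Difference: 0.172865 − 0.111308 = 0.061557 m

0.0616 m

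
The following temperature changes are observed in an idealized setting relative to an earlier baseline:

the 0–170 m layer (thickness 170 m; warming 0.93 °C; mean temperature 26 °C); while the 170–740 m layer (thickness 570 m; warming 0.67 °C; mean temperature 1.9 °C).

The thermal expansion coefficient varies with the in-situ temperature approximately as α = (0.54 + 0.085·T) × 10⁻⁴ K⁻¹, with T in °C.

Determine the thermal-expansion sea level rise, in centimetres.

Layer 1: α = (0.54 + 0.085×26)×10⁻⁴ = 2.75×10⁻⁴ K⁻¹
Layer 2: α = (0.54 + 0.085×1.9)×10⁻⁴ = 0.7015×10⁻⁴ K⁻¹
0.93 × 2.75×10⁻⁴ × 170 = 0.0434775 m
Layer 2: 570 × 0.67 × 0.7015×10⁻⁴ = 0.026790285 m
Δh = 0.0434775 + 0.026790285 = 0.070267785 m ≈ 7.03 cm

7.03 cm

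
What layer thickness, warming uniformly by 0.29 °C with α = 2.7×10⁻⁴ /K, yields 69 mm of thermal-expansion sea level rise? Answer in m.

about 880 m

H = Δh/(αΔT) = 0.069 / (2.7×10⁻⁴ × 0.29) ≈ 881.2 m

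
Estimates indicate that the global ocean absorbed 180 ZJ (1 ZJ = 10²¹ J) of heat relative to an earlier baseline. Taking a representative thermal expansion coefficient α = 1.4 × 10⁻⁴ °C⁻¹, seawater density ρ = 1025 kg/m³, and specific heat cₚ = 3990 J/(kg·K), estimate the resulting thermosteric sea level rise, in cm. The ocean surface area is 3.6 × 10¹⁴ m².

1.7 cm of thermosteric rise

Per unit area: Q = 180×10²¹ / (3.6×10¹⁴) = 5×10⁸ J/m²
Δh = αQ/(ρcₚ) = 1.4×10⁻⁴ × 5×10⁸ / (1025 × 3990) ≈ 0.017116 m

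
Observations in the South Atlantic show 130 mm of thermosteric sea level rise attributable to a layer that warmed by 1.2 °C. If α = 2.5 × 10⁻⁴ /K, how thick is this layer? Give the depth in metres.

about 430 m

H = Δh/(αΔT) = 0.13 / (2.5×10⁻⁴ × 1.2) ≈ 433.3 m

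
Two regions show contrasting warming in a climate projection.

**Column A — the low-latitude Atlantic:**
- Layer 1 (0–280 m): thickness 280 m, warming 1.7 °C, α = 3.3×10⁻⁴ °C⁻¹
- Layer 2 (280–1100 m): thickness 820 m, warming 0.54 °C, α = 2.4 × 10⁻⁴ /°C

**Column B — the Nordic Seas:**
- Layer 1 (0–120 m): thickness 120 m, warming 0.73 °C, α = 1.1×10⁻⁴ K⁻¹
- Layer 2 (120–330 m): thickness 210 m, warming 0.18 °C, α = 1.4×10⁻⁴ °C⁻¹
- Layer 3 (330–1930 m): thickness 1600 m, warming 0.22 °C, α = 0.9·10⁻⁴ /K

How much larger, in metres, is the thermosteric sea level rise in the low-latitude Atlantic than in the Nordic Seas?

0.22 m

A Layer 1: 280 × 1.7 × 3.3×10⁻⁴ = 0.15708 m
A Layer 2: 2.4×10⁻⁴ × 0.54 × 820 = 0.106272 m
A total: 0.263352 m
B 120 × 1.1×10⁻⁴ × 0.73 = 0.009636 m
B 120–330 m: 1.4×10⁻⁴ × 210 × 0.18 = 0.005292 m
B 0.9×10⁻⁴ × 0.22 × 1600 = 0.03168 m
B total: 0.046608 m
Difference: 0.263352 − 0.046608 = 0.216744 m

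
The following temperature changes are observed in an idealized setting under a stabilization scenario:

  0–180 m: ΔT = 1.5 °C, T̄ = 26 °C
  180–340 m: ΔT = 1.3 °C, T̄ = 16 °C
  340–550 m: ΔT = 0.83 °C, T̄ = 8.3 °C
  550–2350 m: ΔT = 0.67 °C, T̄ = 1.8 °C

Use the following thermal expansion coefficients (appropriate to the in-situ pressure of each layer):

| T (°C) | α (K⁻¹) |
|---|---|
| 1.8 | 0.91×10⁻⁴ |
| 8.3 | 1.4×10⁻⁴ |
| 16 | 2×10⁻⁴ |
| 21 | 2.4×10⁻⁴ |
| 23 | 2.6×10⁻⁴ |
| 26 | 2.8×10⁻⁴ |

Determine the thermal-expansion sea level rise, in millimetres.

about 251 mm

Layer 1 at 26 °C → α = 2.8×10⁻⁴ K⁻¹
Layer 2 at 16 °C → α = 2×10⁻⁴ K⁻¹
Layer 3 at 8.3 °C → α = 1.4×10⁻⁴ K⁻¹
Layer 4 at 1.8 °C → α = 0.91×10⁻⁴ K⁻¹
0–180 m: 180 × 1.5 × 2.8×10⁻⁴ = 0.07560 m
1.3 × 2×10⁻⁴ × 160 = 0.04160 m
0.83 × 210 × 1.4×10⁻⁴ = 0.024402 m
550–2350 m: 1800 × 0.67 × 0.91×10⁻⁴ = 0.109746 m
Δh = 0.07560 + 0.04160 + 0.024402 + 0.109746 = 0.251348 m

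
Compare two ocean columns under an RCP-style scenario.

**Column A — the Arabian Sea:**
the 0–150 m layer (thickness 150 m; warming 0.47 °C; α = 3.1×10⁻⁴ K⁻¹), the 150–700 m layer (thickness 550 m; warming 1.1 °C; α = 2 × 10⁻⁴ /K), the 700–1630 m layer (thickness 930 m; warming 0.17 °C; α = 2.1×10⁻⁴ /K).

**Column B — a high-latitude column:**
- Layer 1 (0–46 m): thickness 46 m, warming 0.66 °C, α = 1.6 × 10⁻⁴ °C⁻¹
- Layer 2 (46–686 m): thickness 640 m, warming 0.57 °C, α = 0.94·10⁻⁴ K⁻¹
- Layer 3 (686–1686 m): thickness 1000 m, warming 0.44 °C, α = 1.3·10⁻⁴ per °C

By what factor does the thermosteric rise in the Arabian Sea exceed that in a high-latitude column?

A 0–150 m: 3.1×10⁻⁴ × 150 × 0.47 = 0.021855 m
A 2×10⁻⁴ × 550 × 1.1 = 0.12100 m
A Layer 3: 930 × 2.1×10⁻⁴ × 0.17 = 0.033201 m
A total: 0.176056 m
B 0–46 m: 0.66 × 1.6×10⁻⁴ × 46 = 0.0048576 m
B 46–686 m: 640 × 0.94×10⁻⁴ × 0.57 = 0.0342912 m
B Layer 3: 1000 × 0.44 × 1.3×10⁻⁴ = 0.05720 m
B total: 0.0963488 m
Ratio: 0.176056 / 0.0963488 ≈ 1.827

≈ 1.8×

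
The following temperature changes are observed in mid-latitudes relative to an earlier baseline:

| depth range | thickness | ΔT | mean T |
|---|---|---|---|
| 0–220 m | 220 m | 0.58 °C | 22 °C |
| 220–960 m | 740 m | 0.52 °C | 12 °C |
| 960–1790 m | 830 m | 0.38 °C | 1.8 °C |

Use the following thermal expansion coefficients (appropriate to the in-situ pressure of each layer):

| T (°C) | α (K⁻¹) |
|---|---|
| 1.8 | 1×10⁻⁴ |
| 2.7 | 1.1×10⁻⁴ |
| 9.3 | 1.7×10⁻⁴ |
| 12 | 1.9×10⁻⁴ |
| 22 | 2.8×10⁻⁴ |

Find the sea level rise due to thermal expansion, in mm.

about 140 mm

Layer 1 at 22 °C → α = 2.8×10⁻⁴ K⁻¹
Layer 2 at 12 °C → α = 1.9×10⁻⁴ K⁻¹
Layer 3 at 1.8 °C → α = 1×10⁻⁴ K⁻¹
220 × 2.8×10⁻⁴ × 0.58 = 0.035728 m
Layer 2: 740 × 0.52 × 1.9×10⁻⁴ = 0.073112 m
1×10⁻⁴ × 0.38 × 830 = 0.03154 m
Δh = 0.035728 + 0.073112 + 0.03154 = 0.14038 m ≈ 140 mm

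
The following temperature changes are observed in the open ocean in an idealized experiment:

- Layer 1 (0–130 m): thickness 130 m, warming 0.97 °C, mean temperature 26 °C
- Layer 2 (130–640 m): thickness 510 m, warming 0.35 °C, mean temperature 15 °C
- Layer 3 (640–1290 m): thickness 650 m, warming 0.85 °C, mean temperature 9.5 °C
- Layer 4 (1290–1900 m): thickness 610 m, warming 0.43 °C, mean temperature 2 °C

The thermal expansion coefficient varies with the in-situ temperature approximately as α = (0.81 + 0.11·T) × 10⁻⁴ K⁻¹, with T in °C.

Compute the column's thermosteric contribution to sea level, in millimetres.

Layer 1: α = (0.81 + 0.11×26)×10⁻⁴ = 3.67×10⁻⁴ K⁻¹
Layer 2: α = (0.81 + 0.11×15)×10⁻⁴ = 2.46×10⁻⁴ K⁻¹
Layer 3: α = (0.81 + 0.11×9.5)×10⁻⁴ = 1.855×10⁻⁴ K⁻¹
Layer 4: α = (0.81 + 0.11×2)×10⁻⁴ = 1.03×10⁻⁴ K⁻¹
3.67×10⁻⁴ × 130 × 0.97 = 0.0462787 m
510 × 2.46×10⁻⁴ × 0.35 = 0.043911 m
0.85 × 650 × 1.855×10⁻⁴ = 0.10248875 m
Layer 4: 610 × 1.03×10⁻⁴ × 0.43 = 0.0270169 m
Δh = 0.0462787 + 0.043911 + 0.10248875 + 0.0270169 = 0.21969535 m

Δh ≈ 220 mm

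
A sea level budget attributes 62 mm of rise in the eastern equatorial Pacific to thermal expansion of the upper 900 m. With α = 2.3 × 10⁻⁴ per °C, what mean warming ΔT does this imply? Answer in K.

0.300 K

ΔT = Δh/(αH) = 0.062 / (2.3×10⁻⁴ × 900) ≈ 0.2995 K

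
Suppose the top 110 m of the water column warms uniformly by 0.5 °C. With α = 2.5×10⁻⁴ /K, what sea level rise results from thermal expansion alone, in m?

about 0.0138 m

Δh = αΔT·H = 2.5×10⁻⁴ × 0.5 × 110 = 0.01375 m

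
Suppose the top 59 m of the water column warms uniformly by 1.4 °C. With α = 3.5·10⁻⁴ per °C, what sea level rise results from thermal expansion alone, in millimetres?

Δh = 28.9 mm

Δh = αΔT·H = 3.5×10⁻⁴ × 1.4 × 59 = 0.02891 m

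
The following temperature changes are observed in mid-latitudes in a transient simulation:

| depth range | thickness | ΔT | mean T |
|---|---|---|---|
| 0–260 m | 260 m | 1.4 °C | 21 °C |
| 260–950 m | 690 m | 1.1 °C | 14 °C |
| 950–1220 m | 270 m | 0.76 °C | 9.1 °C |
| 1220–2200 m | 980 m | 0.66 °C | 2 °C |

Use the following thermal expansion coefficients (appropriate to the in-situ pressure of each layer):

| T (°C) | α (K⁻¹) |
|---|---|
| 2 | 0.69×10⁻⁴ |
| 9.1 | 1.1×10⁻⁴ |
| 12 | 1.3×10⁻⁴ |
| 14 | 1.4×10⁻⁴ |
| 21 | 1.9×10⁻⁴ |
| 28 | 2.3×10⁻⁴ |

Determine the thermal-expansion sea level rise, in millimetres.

Layer 1 at 21 °C → α = 1.9×10⁻⁴ K⁻¹
Layer 2 at 14 °C → α = 1.4×10⁻⁴ K⁻¹
Layer 3 at 9.1 °C → α = 1.1×10⁻⁴ K⁻¹
Layer 4 at 2 °C → α = 0.69×10⁻⁴ K⁻¹
Layer 1: 1.4 × 260 × 1.9×10⁻⁴ = 0.06916 m
Layer 2: 1.4×10⁻⁴ × 690 × 1.1 = 0.10626 m
950–1220 m: 0.76 × 1.1×10⁻⁴ × 270 = 0.022572 m
Layer 4: 0.69×10⁻⁴ × 980 × 0.66 = 0.0446292 m
Δh = 0.06916 + 0.10626 + 0.022572 + 0.0446292 = 0.2426212 m

about 240 mm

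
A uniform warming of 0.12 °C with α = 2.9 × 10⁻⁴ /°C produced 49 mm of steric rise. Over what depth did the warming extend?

H = Δh/(αΔT) = 0.049 / (2.9×10⁻⁴ × 0.12) ≈ 1408 m

H ≈ 1400 m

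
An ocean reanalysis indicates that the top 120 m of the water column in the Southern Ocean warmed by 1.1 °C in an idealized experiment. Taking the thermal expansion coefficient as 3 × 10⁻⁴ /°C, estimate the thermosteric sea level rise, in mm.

Δh = αΔT·H = 3×10⁻⁴ × 1.1 × 120 = 0.03960 m

Δh ≈ 40 mm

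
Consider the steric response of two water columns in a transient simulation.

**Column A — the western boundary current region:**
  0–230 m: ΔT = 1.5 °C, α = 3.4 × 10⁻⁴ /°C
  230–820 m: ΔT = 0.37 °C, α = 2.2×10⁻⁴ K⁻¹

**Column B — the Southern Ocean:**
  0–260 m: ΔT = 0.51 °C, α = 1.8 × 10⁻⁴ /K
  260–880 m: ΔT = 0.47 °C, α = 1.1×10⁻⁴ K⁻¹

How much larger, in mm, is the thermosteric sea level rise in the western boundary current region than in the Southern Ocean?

A 3.4×10⁻⁴ × 1.5 × 230 = 0.11730 m
A 590 × 2.2×10⁻⁴ × 0.37 = 0.048026 m
A total: 0.165326 m
B 0.51 × 1.8×10⁻⁴ × 260 = 0.023868 m
B 260–880 m: 0.47 × 620 × 1.1×10⁻⁴ = 0.032054 m
B total: 0.055922 m
Difference: 0.165326 − 0.055922 = 0.109404 m

110 mm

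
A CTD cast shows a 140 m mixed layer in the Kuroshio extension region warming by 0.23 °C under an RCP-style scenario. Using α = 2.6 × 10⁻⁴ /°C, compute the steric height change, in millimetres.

Δh = αΔT·H = 2.6×10⁻⁴ × 0.23 × 140 = 0.008372 m

8.37 mm of thermosteric rise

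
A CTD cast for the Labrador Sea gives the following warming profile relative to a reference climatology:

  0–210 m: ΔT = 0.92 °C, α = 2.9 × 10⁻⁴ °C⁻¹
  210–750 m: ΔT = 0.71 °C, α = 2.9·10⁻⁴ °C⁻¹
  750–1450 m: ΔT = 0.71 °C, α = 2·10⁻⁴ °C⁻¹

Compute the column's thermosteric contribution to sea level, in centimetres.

Δh ≈ 27 cm

Layer 1: 0.92 × 2.9×10⁻⁴ × 210 = 0.056028 m
Layer 2: 0.71 × 540 × 2.9×10⁻⁴ = 0.111186 m
0.71 × 700 × 2×10⁻⁴ = 0.09940 m
Δh = 0.056028 + 0.111186 + 0.09940 = 0.266614 m ≈ 27 cm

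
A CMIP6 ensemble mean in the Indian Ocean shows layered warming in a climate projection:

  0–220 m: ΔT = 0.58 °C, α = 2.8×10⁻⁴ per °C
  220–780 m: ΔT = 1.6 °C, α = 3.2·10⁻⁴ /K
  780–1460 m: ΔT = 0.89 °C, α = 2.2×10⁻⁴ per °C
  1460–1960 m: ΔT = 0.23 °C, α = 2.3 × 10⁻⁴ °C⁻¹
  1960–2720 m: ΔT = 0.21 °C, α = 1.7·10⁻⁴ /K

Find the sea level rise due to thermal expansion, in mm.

Layer 1: 0.58 × 2.8×10⁻⁴ × 220 = 0.035728 m
220–780 m: 3.2×10⁻⁴ × 560 × 1.6 = 0.28672 m
2.2×10⁻⁴ × 0.89 × 680 = 0.133144 m
1460–1960 m: 2.3×10⁻⁴ × 0.23 × 500 = 0.02645 m
760 × 1.7×10⁻⁴ × 0.21 = 0.027132 m
Δh = 0.035728 + 0.28672 + 0.133144 + 0.02645 + 0.027132 = 0.509174 m

about 510 mm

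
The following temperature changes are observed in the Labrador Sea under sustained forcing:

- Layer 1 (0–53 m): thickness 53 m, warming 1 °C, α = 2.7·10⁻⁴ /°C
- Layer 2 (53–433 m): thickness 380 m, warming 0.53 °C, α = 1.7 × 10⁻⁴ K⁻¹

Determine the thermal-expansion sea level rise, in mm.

53 × 1 × 2.7×10⁻⁴ = 0.01431 m
53–433 m: 380 × 1.7×10⁻⁴ × 0.53 = 0.034238 m
Δh = 0.01431 + 0.034238 = 0.048548 m

48.5 mm of thermosteric rise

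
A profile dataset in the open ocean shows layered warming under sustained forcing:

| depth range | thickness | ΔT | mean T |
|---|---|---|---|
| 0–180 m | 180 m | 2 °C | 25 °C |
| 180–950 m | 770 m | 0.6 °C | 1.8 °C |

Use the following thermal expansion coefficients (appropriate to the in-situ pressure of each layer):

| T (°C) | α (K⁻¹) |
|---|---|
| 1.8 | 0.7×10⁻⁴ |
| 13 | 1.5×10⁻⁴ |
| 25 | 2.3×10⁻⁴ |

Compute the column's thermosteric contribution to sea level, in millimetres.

Layer 1 at 25 °C → α = 2.3×10⁻⁴ K⁻¹
Layer 2 at 1.8 °C → α = 0.7×10⁻⁴ K⁻¹
2.3×10⁻⁴ × 2 × 180 = 0.08280 m
Layer 2: 0.6 × 770 × 0.7×10⁻⁴ = 0.03234 m
Δh = 0.08280 + 0.03234 = 0.11514 m

Δh ≈ 115 mm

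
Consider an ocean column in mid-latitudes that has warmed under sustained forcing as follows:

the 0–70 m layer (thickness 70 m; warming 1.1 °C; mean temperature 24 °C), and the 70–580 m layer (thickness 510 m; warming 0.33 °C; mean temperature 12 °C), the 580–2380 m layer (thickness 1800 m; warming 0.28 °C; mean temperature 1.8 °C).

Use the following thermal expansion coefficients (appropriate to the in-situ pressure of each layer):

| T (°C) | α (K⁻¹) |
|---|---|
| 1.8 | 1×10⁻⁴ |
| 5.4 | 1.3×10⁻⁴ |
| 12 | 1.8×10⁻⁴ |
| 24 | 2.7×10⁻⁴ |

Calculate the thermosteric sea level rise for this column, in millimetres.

Layer 1 at 24 °C → α = 2.7×10⁻⁴ K⁻¹
Layer 2 at 12 °C → α = 1.8×10⁻⁴ K⁻¹
Layer 3 at 1.8 °C → α = 1×10⁻⁴ K⁻¹
Layer 1: 2.7×10⁻⁴ × 70 × 1.1 = 0.02079 m
Layer 2: 510 × 1.8×10⁻⁴ × 0.33 = 0.030294 m
580–2380 m: 1×10⁻⁴ × 0.28 × 1800 = 0.05040 m
Δh = 0.02079 + 0.030294 + 0.05040 = 0.101484 m

about 100 mm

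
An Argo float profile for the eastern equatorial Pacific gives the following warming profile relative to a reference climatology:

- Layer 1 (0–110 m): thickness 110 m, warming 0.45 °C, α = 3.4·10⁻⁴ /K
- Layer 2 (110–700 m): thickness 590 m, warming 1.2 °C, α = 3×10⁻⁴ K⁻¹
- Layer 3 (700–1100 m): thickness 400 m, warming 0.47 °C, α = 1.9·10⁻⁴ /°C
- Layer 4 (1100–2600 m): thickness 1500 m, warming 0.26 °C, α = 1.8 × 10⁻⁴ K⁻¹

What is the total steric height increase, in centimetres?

about 33.5 cm

0–110 m: 0.45 × 110 × 3.4×10⁻⁴ = 0.01683 m
590 × 1.2 × 3×10⁻⁴ = 0.21240 m
Layer 3: 1.9×10⁻⁴ × 400 × 0.47 = 0.03572 m
1500 × 1.8×10⁻⁴ × 0.26 = 0.07020 m
Δh = 0.01683 + 0.21240 + 0.03572 + 0.07020 = 0.33515 m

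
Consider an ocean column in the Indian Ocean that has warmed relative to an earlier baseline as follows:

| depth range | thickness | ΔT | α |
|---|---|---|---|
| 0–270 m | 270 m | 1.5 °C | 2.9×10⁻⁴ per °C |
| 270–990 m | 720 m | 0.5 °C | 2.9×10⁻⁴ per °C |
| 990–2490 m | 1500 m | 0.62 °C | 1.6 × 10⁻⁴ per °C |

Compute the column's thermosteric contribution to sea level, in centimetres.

Δh = 37 cm

Layer 1: 270 × 1.5 × 2.9×10⁻⁴ = 0.11745 m
0.5 × 720 × 2.9×10⁻⁴ = 0.10440 m
1500 × 1.6×10⁻⁴ × 0.62 = 0.14880 m
Δh = 0.11745 + 0.10440 + 0.14880 = 0.37065 m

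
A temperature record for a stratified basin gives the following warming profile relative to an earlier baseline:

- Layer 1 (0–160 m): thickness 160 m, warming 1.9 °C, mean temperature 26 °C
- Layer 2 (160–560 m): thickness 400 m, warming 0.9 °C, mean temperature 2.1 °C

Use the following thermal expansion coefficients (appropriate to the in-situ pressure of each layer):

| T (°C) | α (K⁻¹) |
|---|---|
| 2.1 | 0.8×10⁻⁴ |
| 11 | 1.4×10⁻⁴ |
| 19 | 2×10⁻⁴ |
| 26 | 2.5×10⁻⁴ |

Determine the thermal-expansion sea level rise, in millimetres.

105 mm

Layer 1 at 26 °C → α = 2.5×10⁻⁴ K⁻¹
Layer 2 at 2.1 °C → α = 0.8×10⁻⁴ K⁻¹
1.9 × 160 × 2.5×10⁻⁴ = 0.07600 m
400 × 0.9 × 0.8×10⁻⁴ = 0.02880 m
Δh = 0.07600 + 0.02880 = 0.10480 m ≈ 105 mm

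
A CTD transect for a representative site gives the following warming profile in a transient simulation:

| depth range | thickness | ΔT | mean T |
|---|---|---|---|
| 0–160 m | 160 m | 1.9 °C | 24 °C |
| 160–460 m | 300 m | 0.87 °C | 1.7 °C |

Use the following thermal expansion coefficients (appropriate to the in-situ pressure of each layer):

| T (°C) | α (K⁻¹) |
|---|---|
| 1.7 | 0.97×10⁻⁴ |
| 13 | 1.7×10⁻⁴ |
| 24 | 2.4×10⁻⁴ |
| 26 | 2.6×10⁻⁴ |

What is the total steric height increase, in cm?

Layer 1 at 24 °C → α = 2.4×10⁻⁴ K⁻¹
Layer 2 at 1.7 °C → α = 0.97×10⁻⁴ K⁻¹
Layer 1: 160 × 2.4×10⁻⁴ × 1.9 = 0.07296 m
Layer 2: 300 × 0.97×10⁻⁴ × 0.87 = 0.025317 m
Δh = 0.07296 + 0.025317 = 0.098277 m ≈ 9.8 cm

Δh = 9.8 cm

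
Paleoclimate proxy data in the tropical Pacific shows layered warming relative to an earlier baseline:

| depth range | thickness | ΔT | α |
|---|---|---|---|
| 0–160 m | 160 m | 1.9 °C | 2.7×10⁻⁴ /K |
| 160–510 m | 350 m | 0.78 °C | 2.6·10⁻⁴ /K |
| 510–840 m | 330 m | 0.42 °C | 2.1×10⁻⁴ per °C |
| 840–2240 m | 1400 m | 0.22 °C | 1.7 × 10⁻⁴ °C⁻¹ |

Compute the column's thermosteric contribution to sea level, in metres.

160 × 2.7×10⁻⁴ × 1.9 = 0.08208 m
Layer 2: 0.78 × 350 × 2.6×10⁻⁴ = 0.07098 m
Layer 3: 0.42 × 330 × 2.1×10⁻⁴ = 0.029106 m
1.7×10⁻⁴ × 1400 × 0.22 = 0.05236 m
Δh = 0.08208 + 0.07098 + 0.029106 + 0.05236 = 0.234526 m

Δh ≈ 0.235 m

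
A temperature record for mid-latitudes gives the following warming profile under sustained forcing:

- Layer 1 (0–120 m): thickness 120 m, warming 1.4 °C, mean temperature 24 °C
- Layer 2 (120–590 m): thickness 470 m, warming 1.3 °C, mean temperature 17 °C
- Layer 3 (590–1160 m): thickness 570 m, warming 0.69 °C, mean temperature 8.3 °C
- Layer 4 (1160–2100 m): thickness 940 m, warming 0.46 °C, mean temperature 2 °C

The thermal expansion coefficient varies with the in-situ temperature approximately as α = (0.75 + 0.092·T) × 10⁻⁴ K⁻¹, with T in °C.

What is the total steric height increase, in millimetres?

Layer 1: α = (0.75 + 0.092×24)×10⁻⁴ = 2.958×10⁻⁴ K⁻¹
Layer 2: α = (0.75 + 0.092×17)×10⁻⁴ = 2.314×10⁻⁴ K⁻¹
Layer 3: α = (0.75 + 0.092×8.3)×10⁻⁴ = 1.5136×10⁻⁴ K⁻¹
Layer 4: α = (0.75 + 0.092×2)×10⁻⁴ = 0.934×10⁻⁴ K⁻¹
120 × 1.4 × 2.958×10⁻⁴ = 0.0496944 m
1.3 × 2.314×10⁻⁴ × 470 = 0.1413854 m
Layer 3: 570 × 0.69 × 1.5136×10⁻⁴ = 0.059529888 m
0.934×10⁻⁴ × 0.46 × 940 = 0.04038616 m
Δh = 0.0496944 + 0.1413854 + 0.059529888 + 0.04038616 = 0.290995848 m

291 mm of thermosteric rise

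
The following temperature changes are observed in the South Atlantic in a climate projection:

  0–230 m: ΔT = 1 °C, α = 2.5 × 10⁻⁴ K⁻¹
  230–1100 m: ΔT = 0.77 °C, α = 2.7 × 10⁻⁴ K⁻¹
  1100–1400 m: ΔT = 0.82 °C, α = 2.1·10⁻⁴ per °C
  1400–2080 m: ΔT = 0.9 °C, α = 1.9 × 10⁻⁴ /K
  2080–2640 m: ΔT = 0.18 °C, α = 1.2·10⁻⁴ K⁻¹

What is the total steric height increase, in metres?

Layer 1: 1 × 2.5×10⁻⁴ × 230 = 0.05750 m
Layer 2: 0.77 × 2.7×10⁻⁴ × 870 = 0.180873 m
1100–1400 m: 300 × 0.82 × 2.1×10⁻⁴ = 0.05166 m
0.9 × 680 × 1.9×10⁻⁴ = 0.11628 m
560 × 1.2×10⁻⁴ × 0.18 = 0.012096 m
Δh = 0.05750 + 0.180873 + 0.05166 + 0.11628 + 0.012096 = 0.418409 m ≈ 0.42 m

0.42 m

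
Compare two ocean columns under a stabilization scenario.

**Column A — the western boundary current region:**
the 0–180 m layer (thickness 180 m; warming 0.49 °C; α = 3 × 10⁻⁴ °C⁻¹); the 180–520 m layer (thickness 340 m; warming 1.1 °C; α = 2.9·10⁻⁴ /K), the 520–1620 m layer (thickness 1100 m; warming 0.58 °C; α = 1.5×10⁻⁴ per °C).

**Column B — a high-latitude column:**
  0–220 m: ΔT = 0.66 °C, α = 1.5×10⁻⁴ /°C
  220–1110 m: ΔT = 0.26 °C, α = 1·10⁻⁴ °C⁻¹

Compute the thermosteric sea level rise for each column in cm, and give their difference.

A Layer 1: 180 × 0.49 × 3×10⁻⁴ = 0.02646 m
A Layer 2: 1.1 × 340 × 2.9×10⁻⁴ = 0.10846 m
A Layer 3: 1100 × 0.58 × 1.5×10⁻⁴ = 0.09570 m
A total: 0.23062 m
B Layer 1: 0.66 × 1.5×10⁻⁴ × 220 = 0.02178 m
B Layer 2: 0.26 × 1×10⁻⁴ × 890 = 0.02314 m
B total: 0.04492 m
Difference: 0.23062 − 0.04492 = 0.18570 m

Δh_A ≈ 23.1 cm, Δh_B ≈ 4.49 cm; difference ≈ 18.6 cm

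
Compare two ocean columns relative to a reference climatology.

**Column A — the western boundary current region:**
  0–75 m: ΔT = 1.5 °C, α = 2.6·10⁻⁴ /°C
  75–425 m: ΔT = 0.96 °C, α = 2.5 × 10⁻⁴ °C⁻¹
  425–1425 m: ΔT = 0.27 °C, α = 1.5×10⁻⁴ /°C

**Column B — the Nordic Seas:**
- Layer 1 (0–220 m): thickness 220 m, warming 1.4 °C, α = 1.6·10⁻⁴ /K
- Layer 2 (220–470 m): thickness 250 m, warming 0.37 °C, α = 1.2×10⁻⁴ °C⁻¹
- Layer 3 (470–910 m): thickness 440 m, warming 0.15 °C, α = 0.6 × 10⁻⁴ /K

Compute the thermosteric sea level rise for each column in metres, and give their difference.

A Layer 1: 75 × 2.6×10⁻⁴ × 1.5 = 0.02925 m
A Layer 2: 2.5×10⁻⁴ × 350 × 0.96 = 0.08400 m
A 425–1425 m: 1000 × 1.5×10⁻⁴ × 0.27 = 0.04050 m
A total: 0.15375 m
B 0–220 m: 1.6×10⁻⁴ × 220 × 1.4 = 0.04928 m
B 220–470 m: 0.37 × 1.2×10⁻⁴ × 250 = 0.01110 m
B Layer 3: 0.6×10⁻⁴ × 0.15 × 440 = 0.00396 m
B total: 0.06434 m
Difference: 0.15375 − 0.06434 = 0.08941 m

A: 0.154 m; B: 0.0643 m; difference 0.0894 m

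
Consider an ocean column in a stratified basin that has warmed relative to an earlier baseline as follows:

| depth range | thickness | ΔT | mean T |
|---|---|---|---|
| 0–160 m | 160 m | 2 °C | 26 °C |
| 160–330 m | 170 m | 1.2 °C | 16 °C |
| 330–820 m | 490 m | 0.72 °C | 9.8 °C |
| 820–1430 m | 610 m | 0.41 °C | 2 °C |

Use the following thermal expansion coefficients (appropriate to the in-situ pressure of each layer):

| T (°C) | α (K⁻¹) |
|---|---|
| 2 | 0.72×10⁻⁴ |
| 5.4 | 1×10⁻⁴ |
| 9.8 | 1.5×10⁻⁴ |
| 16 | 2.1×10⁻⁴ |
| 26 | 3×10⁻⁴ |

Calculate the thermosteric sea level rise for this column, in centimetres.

Δh = 21.0 cm

Layer 1 at 26 °C → α = 3×10⁻⁴ K⁻¹
Layer 2 at 16 °C → α = 2.1×10⁻⁴ K⁻¹
Layer 3 at 9.8 °C → α = 1.5×10⁻⁴ K⁻¹
Layer 4 at 2 °C → α = 0.72×10⁻⁴ K⁻¹
2 × 160 × 3×10⁻⁴ = 0.09600 m
Layer 2: 1.2 × 2.1×10⁻⁴ × 170 = 0.04284 m
490 × 0.72 × 1.5×10⁻⁴ = 0.05292 m
0.72×10⁻⁴ × 0.41 × 610 = 0.0180072 m
Δh = 0.09600 + 0.04284 + 0.05292 + 0.0180072 = 0.2097672 m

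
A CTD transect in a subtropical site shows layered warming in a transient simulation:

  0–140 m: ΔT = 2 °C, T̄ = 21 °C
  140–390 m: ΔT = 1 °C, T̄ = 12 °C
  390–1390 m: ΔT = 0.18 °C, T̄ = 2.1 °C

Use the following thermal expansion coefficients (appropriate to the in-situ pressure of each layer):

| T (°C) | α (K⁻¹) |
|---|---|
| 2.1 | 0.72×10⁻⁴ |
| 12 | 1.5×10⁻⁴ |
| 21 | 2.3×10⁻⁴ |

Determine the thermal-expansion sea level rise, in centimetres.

Layer 1 at 21 °C → α = 2.3×10⁻⁴ K⁻¹
Layer 2 at 12 °C → α = 1.5×10⁻⁴ K⁻¹
Layer 3 at 2.1 °C → α = 0.72×10⁻⁴ K⁻¹
0–140 m: 2.3×10⁻⁴ × 2 × 140 = 0.06440 m
Layer 2: 1.5×10⁻⁴ × 1 × 250 = 0.03750 m
0.18 × 1000 × 0.72×10⁻⁴ = 0.01296 m
Δh = 0.06440 + 0.03750 + 0.01296 = 0.11486 m ≈ 11.5 cm

Δh = 11.5 cm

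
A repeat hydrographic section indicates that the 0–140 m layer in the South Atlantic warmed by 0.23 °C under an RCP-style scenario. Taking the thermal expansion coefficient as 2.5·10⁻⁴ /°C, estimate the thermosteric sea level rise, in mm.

Δh = αΔT·H = 2.5×10⁻⁴ × 0.23 × 140 = 0.00805 m

Δh = 8.05 mm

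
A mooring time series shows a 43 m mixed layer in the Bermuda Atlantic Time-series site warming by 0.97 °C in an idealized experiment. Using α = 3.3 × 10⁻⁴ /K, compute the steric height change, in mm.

Δh ≈ 13.8 mm

Δh = αΔT·H = 3.3×10⁻⁴ × 0.97 × 43 = 0.0137643 m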